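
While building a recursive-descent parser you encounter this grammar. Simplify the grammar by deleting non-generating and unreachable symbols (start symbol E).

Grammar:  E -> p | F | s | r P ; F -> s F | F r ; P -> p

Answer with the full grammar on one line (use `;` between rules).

Generating nonterminals: {E, P}.
Reachable from E after that: {E, P}.
Removed useless symbols: {F} and every production mentioning them.

E -> p | s | r P; P -> p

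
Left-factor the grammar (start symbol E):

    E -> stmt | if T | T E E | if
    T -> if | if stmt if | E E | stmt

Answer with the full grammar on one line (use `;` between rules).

E -> stmt | T E E | if E'; T -> E E | stmt | if T'; E' -> T | ε; T' -> ε | stmt if

E has alternatives sharing prefix 'if': factor to E → if E' with E' → T | ε.
T has alternatives sharing prefix 'if': factor to T → if T' with T' → ε | stmt if.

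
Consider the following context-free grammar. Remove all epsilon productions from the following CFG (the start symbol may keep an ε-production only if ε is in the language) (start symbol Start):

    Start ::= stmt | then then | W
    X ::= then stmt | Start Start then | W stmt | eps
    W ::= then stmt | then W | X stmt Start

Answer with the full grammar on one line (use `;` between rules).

Start ::= stmt | then then | W; X ::= then stmt | Start Start then | W stmt; W ::= then stmt | then W | X stmt Start | stmt Start

The nullable symbols are {X}.
ε ∉ L(G), so no ε-production is kept.
Add the nullable-subset variants: W → X stmt Start gives X stmt Start | stmt Start.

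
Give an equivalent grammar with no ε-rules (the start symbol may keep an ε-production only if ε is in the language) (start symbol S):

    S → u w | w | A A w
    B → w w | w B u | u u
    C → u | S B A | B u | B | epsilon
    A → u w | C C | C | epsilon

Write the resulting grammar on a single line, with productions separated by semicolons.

The nullable symbols are {A, C}.
ε ∉ L(G), so no ε-production is kept.
Expand every rule over subsets of its nullable positions: S → A A w gives A A w | A w. C → S B A gives S B A | S B. A → C C gives C C | C.

S → u w | w | A A w | A w; B → w w | w B u | u u; C → u | S B A | S B | B u | B; A → u w | C C | C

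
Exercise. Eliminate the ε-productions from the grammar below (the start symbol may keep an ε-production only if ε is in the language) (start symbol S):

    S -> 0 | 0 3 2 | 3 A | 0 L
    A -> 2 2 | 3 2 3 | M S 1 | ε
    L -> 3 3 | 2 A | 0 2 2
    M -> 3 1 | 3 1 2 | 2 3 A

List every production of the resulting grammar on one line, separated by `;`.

S -> 0 | 0 3 2 | 3 A | 3 | 0 L; A -> 2 2 | 3 2 3 | M S 1; L -> 3 3 | 2 A | 2 | 0 2 2; M -> 3 1 | 3 1 2 | 2 3 A | 2 3

Nullable set = {A}.
ε ∉ L(G), so no ε-production is kept.
Expand every rule over subsets of its nullable positions: S → 3 A gives 3 A | 3. L → 2 A gives 2 A | 2. M → 2 3 A gives 2 3 A | 2 3.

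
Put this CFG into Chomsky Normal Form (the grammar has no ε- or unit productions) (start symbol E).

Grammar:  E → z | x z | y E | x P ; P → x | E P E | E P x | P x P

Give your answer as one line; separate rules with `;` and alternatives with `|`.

E → z | X1 X2 | X3 E | X1 P; P → x | E Y1 | E Y2 | P Y3; X1 → x; X2 → z; X3 → y; Y1 → P E; Y2 → P X1; Y3 → X1 P

Introduce a nonterminal for each terminal appearing in a rule of length ≥ 2: X1 → x, X2 → z, X3 → y.
Binarize each right-hand side of length ≥ 3 by chaining fresh nonterminals (Y1, Y2, …): affected rules were P → E P E; P → E P X1; P → P X1 P.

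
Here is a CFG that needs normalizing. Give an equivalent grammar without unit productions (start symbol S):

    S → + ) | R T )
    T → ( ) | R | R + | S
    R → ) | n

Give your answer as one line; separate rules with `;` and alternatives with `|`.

Unit pairs: T ⇒* {R, S}.
For every A with A ⇒* B via unit rules, add B's non-unit alternatives to A; then delete every rule of the form X → Y.

S → + ) | R T ); T → + ) | R T ) | ) | n | ( ) | R +; R → ) | n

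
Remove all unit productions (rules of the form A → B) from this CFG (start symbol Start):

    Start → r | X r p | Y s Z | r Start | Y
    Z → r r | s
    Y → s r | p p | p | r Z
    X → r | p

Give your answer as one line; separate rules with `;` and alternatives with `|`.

Start → r | X r p | Y s Z | r Start | s r | p p | p | r Z; Z → r r | s; Y → s r | p p | p | r Z; X → r | p

Unit pairs: Start ⇒* {Y}.
For each unit pair (A, B), copy every non-unit production of B to A, then drop all unit productions.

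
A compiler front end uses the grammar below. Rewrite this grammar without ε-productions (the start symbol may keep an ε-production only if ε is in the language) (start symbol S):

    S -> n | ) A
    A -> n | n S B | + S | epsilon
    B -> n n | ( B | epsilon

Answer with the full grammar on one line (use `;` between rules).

The nullable symbols are {A, B}.
ε ∉ L(G), so no ε-production is kept.
For each production, add variants omitting each subset of nullable occurrences: S → ) A gives ) A | ). A → n S B gives n S B | n S. B → ( B gives ( B | (.

S -> n | ) A | ); A -> n | n S B | n S | + S; B -> n n | ( B | (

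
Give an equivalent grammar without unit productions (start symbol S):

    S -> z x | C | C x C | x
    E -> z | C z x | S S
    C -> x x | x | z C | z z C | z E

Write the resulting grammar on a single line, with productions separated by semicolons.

S -> x x | x | z C | z z C | z E | z x | C x C; E -> z | C z x | S S; C -> x x | x | z C | z z C | z E

Unit pairs: S ⇒* {C}.
For each unit pair (A, B), copy every non-unit production of B to A, then drop all unit productions.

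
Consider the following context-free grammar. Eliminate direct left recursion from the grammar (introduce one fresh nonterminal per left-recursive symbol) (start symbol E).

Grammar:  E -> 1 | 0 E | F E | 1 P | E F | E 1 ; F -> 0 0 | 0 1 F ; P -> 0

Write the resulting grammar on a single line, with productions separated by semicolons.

Directly left-recursive nonterminal: E.
For E: α = {F, 1}, β = {1, 0 E, F E, 1 P}. Rewrite as E → β E' and E' → α E' | ε.

E -> 1 E' | 0 E E' | F E E' | 1 P E'; F -> 0 0 | 0 1 F; P -> 0; E' -> F E' | 1 E' | ε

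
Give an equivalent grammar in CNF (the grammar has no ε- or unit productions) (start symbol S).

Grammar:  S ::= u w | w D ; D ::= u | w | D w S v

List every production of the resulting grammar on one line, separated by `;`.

Introduce a nonterminal for each terminal appearing in a rule of length ≥ 2: X1 → u, X2 → w, X3 → v.
Binarize each right-hand side of length ≥ 3 by chaining fresh nonterminals (Y1, Y2, …): affected rules were D → D X2 S X3.

S ::= X1 X2 | X2 D; D ::= u | w | D Y1; X1 ::= u; X2 ::= w; X3 ::= v; Y1 ::= X2 Y2; Y2 ::= S X3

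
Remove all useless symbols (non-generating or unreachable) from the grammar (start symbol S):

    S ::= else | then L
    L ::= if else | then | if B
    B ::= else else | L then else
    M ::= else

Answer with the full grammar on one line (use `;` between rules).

Generating nonterminals: {B, L, M, S}.
Reachable from S after that: {B, L, S}.
Removed useless symbols: {M} and every production mentioning them.

S ::= else | then L; L ::= if else | then | if B; B ::= else else | L then else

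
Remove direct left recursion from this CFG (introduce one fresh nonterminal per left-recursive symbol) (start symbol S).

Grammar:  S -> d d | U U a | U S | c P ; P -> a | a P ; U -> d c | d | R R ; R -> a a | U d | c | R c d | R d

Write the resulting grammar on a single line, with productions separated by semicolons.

S -> d d | U U a | U S | c P; P -> a | a P; U -> d c | d | R R; R -> a a R' | U d R' | c R'; R' -> c d R' | d R' | eps

R is directly left-recursive.
For R: α = {c d, d}, β = {a a, U d, c}. Rewrite as R → β R' and R' → α R' | ε.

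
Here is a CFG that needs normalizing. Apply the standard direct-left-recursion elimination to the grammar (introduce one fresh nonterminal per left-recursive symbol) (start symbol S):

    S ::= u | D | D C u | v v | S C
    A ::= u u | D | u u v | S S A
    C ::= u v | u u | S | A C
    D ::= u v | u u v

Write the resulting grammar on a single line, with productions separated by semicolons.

Left recursion appears on S.
For S: α = {C}, β = {u, D, D C u, v v}. Rewrite as S → β S' and S' → α S' | ε.

S ::= u S' | D S' | D C u S' | v v S'; A ::= u u | D | u u v | S S A; C ::= u v | u u | S | A C; D ::= u v | u u v; S' ::= C S' | ε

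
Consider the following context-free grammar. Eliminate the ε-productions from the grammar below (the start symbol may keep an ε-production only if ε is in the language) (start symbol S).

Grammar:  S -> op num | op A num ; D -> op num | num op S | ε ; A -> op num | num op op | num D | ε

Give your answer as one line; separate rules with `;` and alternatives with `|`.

S -> op num | op A num; D -> op num | num op S; A -> op num | num op op | num D | num

The nullable symbols are {A, D}.
ε ∉ L(G), so no ε-production is kept.
For each production, add variants omitting each subset of nullable occurrences: A → num D gives num D | num.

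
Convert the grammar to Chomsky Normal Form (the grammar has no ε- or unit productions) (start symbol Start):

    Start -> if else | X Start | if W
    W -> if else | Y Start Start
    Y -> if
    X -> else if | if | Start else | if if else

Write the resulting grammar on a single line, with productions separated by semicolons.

Start -> X1 X2 | X Start | X1 W; W -> X1 X2 | Y Y1; Y -> if; X -> X2 X1 | if | Start X2 | X1 Y2; X1 -> if; X2 -> else; Y1 -> Start Start; Y2 -> X1 X2

Introduce a nonterminal for each terminal appearing in a rule of length ≥ 2: X1 → if, X2 → else.
Binarize each right-hand side of length ≥ 3 by chaining fresh nonterminals (Y1, Y2, …): affected rules were W → Y Start Start; X → X1 X1 X2.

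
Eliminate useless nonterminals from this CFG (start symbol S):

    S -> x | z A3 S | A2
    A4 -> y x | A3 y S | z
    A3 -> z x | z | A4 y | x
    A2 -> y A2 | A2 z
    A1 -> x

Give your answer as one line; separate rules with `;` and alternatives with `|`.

S -> x | z A3 S; A4 -> y x | A3 y S | z; A3 -> z x | z | A4 y | x

Generating nonterminals: {A1, A3, A4, S}.
Reachable from S after that: {A3, A4, S}.
Removed useless symbols: {A1, A2} and every production mentioning them.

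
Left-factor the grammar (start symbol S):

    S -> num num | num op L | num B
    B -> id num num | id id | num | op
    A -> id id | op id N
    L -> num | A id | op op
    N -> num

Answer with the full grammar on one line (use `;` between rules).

S has alternatives sharing prefix 'num': factor to S → num S' with S' → num | op L | B.
B has alternatives sharing prefix 'id': factor to B → id B' with B' → num num | id.

S -> num S'; B -> num | op | id B'; A -> id id | op id N; L -> num | A id | op op; N -> num; S' -> num | op L | B; B' -> num num | id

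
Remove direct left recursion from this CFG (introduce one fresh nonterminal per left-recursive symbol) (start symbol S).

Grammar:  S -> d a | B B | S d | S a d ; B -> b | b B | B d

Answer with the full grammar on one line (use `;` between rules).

S -> d a S' | B B S'; B -> b B' | b B B'; S' -> d S' | a d S' | ε; B' -> d B' | ε

S, B are directly left-recursive.
For S: α = {d, a d}, β = {d a, B B}. Rewrite as S → β S' and S' → α S' | ε.
For B: α = {d}, β = {b, b B}. Rewrite as B → β B' and B' → α B' | ε.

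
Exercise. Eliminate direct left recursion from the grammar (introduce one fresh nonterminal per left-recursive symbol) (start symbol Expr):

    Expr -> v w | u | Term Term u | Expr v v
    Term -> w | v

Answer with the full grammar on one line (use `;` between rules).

Left recursion appears on Expr.
For Expr: α = {v v}, β = {v w, u, Term Term u}. Rewrite as Expr → β Expr1 and Expr1 → α Expr1 | ε.

Expr -> v w Expr1 | u Expr1 | Term Term u Expr1; Term -> w | v; Expr1 -> v v Expr1 | ε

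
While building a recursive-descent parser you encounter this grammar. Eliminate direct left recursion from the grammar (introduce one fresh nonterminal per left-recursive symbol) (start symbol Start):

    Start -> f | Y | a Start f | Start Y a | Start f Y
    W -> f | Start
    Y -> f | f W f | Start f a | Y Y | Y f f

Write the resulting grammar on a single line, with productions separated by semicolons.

Directly left-recursive nonterminals: Start, Y.
For Start: α = {Y a, f Y}, β = {f, Y, a Start f}. Rewrite as Start → β Start1 and Start1 → α Start1 | ε.
For Y: α = {Y, f f}, β = {f, f W f, Start f a}. Rewrite as Y → β Y1 and Y1 → α Y1 | ε.

Start -> f Start1 | Y Start1 | a Start f Start1; W -> f | Start; Y -> f Y1 | f W f Y1 | Start f a Y1; Start1 -> Y a Start1 | f Y Start1 | ε; Y1 -> Y Y1 | f f Y1 | ε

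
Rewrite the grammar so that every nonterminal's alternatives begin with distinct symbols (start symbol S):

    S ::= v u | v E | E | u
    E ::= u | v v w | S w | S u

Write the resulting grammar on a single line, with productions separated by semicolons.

S has alternatives sharing prefix 'v': factor to S → v S' with S' → u | E.
E has alternatives sharing prefix 'S': factor to E → S E' with E' → w | u.

S ::= E | u | v S'; E ::= u | v v w | S E'; S' ::= u | E; E' ::= w | u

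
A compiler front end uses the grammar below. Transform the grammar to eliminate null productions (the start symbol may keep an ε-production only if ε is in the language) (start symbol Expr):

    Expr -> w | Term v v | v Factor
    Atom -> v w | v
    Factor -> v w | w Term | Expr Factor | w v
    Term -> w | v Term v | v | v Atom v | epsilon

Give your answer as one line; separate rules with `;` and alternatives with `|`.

Expr -> w | Term v v | v v | v Factor; Atom -> v w | v; Factor -> v w | w Term | w | Expr Factor | w v; Term -> w | v Term v | v v | v | v Atom v

Nullable nonterminals: {Term}.
ε ∉ L(G), so no ε-production is kept.
For each production, add variants omitting each subset of nullable occurrences: Expr → Term v v gives Term v v | v v. Factor → w Term gives w Term | w. Term → v Term v gives v Term v | v v.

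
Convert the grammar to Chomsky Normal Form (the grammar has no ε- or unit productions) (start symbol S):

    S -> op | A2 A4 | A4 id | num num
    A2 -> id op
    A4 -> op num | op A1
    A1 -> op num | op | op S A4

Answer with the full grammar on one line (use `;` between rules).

Introduce a nonterminal for each terminal appearing in a rule of length ≥ 2: X1 → id, X2 → num, X3 → op.
Binarize each right-hand side of length ≥ 3 by chaining fresh nonterminals (Y1, Y2, …): affected rules were A1 → X3 S A4.

S -> op | A2 A4 | A4 X1 | X2 X2; A2 -> X1 X3; A4 -> X3 X2 | X3 A1; A1 -> X3 X2 | op | X3 Y1; X1 -> id; X2 -> num; X3 -> op; Y1 -> S A4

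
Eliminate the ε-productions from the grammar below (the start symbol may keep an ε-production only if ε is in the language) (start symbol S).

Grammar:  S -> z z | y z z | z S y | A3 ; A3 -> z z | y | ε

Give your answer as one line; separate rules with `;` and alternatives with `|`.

S -> z z | y z z | z S y | z y | A3 | ε; A3 -> z z | y

Nullable set = {A3, S}.
ε ∈ L(G) since S is nullable, so keep S → ε.
For each production, add variants omitting each subset of nullable occurrences: S → z S y gives z S y | z y.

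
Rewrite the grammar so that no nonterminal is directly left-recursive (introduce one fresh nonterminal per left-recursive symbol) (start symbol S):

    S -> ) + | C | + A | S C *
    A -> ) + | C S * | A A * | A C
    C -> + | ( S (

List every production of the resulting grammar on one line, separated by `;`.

S -> ) + S' | C S' | + A S'; A -> ) + A' | C S * A'; C -> + | ( S (; S' -> C * S' | ε; A' -> A * A' | C A' | ε

S, A are directly left-recursive.
For S: α = {C *}, β = {) +, C, + A}. Rewrite as S → β S' and S' → α S' | ε.
For A: α = {A *, C}, β = {) +, C S *}. Rewrite as A → β A' and A' → α A' | ε.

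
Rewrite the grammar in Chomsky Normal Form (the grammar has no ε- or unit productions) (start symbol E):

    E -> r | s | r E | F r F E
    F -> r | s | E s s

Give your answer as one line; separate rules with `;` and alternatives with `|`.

Introduce a nonterminal for each terminal appearing in a rule of length ≥ 2: X1 → r, X2 → s.
Binarize each right-hand side of length ≥ 3 by chaining fresh nonterminals (Y1, Y2, …): affected rules were E → F X1 F E; F → E X2 X2.

E -> r | s | X1 E | F Y1; F -> r | s | E Y3; X1 -> r; X2 -> s; Y1 -> X1 Y2; Y2 -> F E; Y3 -> X2 X2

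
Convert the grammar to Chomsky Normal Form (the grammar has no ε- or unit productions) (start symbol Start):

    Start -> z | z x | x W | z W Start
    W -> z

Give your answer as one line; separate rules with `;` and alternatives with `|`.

Introduce a nonterminal for each terminal appearing in a rule of length ≥ 2: X1 → z, X2 → x.
Binarize each right-hand side of length ≥ 3 by chaining fresh nonterminals (Y1, Y2, …): affected rules were Start → X1 W Start.

Start -> z | X1 X2 | X2 W | X1 Y1; W -> z; X1 -> z; X2 -> x; Y1 -> W Start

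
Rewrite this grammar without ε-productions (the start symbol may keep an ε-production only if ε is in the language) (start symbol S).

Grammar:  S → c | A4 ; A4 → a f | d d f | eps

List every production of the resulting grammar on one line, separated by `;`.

Nullable nonterminals: {A4, S}.
ε ∈ L(G) since S is nullable, so keep S → ε.

S → c | A4 | eps; A4 → a f | d d f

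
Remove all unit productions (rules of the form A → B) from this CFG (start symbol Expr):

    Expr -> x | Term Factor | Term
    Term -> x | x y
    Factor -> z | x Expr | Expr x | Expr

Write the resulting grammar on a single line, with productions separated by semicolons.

Expr -> x | x y | Term Factor; Term -> x | x y; Factor -> x | x y | z | x Expr | Expr x | Term Factor

Unit pairs: Expr ⇒* {Term}; Factor ⇒* {Expr, Term}.
Replace each nonterminal's rules with the union of the non-unit rules of every nonterminal it unit-derives.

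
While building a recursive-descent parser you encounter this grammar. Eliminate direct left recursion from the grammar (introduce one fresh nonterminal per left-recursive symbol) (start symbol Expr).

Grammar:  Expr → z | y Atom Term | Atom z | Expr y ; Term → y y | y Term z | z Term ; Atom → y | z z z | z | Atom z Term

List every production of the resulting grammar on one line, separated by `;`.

Left recursion appears on Expr, Atom.
For Expr: α = {y}, β = {z, y Atom Term, Atom z}. Rewrite as Expr → β Expr1 and Expr1 → α Expr1 | ε.
For Atom: α = {z Term}, β = {y, z z z, z}. Rewrite as Atom → β Atom1 and Atom1 → α Atom1 | ε.

Expr → z Expr1 | y Atom Term Expr1 | Atom z Expr1; Term → y y | y Term z | z Term; Atom → y Atom1 | z z z Atom1 | z Atom1; Expr1 → y Expr1 | ε; Atom1 → z Term Atom1 | ε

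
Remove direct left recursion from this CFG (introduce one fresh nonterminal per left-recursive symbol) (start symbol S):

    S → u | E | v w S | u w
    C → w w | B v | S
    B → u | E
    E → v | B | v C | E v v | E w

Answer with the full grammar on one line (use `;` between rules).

Directly left-recursive nonterminal: E.
For E: α = {v v, w}, β = {v, B, v C}. Rewrite as E → β E' and E' → α E' | ε.

S → u | E | v w S | u w; C → w w | B v | S; B → u | E; E → v E' | B E' | v C E'; E' → v v E' | w E' | epsilon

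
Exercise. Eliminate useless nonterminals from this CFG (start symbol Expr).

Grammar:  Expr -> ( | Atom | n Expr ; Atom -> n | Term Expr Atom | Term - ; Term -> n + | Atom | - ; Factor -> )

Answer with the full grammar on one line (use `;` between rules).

Expr -> ( | Atom | n Expr; Atom -> n | Term Expr Atom | Term -; Term -> n + | Atom | -

Generating nonterminals: {Atom, Expr, Factor, Term}.
Reachable from Expr after that: {Atom, Expr, Term}.
Removed useless symbols: {Factor} and every production mentioning them.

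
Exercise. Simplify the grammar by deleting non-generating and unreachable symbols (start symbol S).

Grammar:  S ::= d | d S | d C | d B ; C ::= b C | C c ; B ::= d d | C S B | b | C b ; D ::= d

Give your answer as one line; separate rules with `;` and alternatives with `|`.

S ::= d | d S | d B; B ::= d d | b

Generating nonterminals: {B, D, S}.
Reachable from S after that: {B, S}.
Removed useless symbols: {C, D} and every production mentioning them.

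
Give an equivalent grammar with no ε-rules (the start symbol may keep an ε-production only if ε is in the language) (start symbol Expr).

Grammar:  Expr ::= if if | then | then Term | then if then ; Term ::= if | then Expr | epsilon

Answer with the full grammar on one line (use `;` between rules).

Nullable nonterminals: {Term}.
ε ∉ L(G), so no ε-production is kept.

Expr ::= if if | then | then Term | then if then; Term ::= if | then Expr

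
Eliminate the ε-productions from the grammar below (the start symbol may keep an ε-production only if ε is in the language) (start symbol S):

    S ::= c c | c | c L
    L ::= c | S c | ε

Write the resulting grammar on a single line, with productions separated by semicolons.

S ::= c c | c | c L; L ::= c | S c

The nullable symbols are {L}.
ε ∉ L(G), so no ε-production is kept.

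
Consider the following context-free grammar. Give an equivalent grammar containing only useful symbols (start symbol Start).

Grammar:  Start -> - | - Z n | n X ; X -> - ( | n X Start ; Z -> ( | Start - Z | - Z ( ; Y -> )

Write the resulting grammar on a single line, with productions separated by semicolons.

Start -> - | - Z n | n X; X -> - ( | n X Start; Z -> ( | Start - Z | - Z (

Generating nonterminals: {Start, X, Y, Z}.
Reachable from Start after that: {Start, X, Z}.
Removed useless symbols: {Y} and every production mentioning them.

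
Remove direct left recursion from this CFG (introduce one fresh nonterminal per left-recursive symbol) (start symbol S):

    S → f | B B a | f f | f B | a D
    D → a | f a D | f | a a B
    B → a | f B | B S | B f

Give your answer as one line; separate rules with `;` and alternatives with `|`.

Directly left-recursive nonterminal: B.
For B: α = {S, f}, β = {a, f B}. Rewrite as B → β B' and B' → α B' | ε.

S → f | B B a | f f | f B | a D; D → a | f a D | f | a a B; B → a B' | f B B'; B' → S B' | f B' | ε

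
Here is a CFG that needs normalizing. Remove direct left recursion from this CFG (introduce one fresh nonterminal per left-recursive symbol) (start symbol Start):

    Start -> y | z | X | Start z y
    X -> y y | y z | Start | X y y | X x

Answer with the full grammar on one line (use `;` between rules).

Left recursion appears on Start, X.
For Start: α = {z y}, β = {y, z, X}. Rewrite as Start → β Start1 and Start1 → α Start1 | ε.
For X: α = {y y, x}, β = {y y, y z, Start}. Rewrite as X → β X1 and X1 → α X1 | ε.

Start -> y Start1 | z Start1 | X Start1; X -> y y X1 | y z X1 | Start X1; Start1 -> z y Start1 | ε; X1 -> y y X1 | x X1 | ε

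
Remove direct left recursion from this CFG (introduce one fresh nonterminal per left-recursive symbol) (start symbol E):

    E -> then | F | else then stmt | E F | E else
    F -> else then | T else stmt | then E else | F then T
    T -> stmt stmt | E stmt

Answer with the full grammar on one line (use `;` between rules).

E, F are directly left-recursive.
For E: α = {F, else}, β = {then, F, else then stmt}. Rewrite as E → β E' and E' → α E' | ε.
For F: α = {then T}, β = {else then, T else stmt, then E else}. Rewrite as F → β F' and F' → α F' | ε.

E -> then E' | F E' | else then stmt E'; F -> else then F' | T else stmt F' | then E else F'; T -> stmt stmt | E stmt; E' -> F E' | else E' | ε; F' -> then T F' | ε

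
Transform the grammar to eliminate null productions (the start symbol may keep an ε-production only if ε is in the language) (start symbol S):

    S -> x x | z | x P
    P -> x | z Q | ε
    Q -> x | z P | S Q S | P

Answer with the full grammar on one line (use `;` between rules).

S -> x x | z | x P | x; P -> x | z Q | z; Q -> x | z P | z | S Q S | S S | P

The nullable symbols are {P, Q}.
ε ∉ L(G), so no ε-production is kept.
Add the nullable-subset variants: S → x P gives x P | x. P → z Q gives z Q | z. Q → z P gives z P | z. Q → S Q S gives S Q S | S S.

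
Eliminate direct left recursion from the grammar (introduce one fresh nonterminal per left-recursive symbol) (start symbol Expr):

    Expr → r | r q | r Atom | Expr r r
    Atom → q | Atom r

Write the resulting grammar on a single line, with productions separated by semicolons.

Expr, Atom are directly left-recursive.
For Expr: α = {r r}, β = {r, r q, r Atom}. Rewrite as Expr → β Expr1 and Expr1 → α Expr1 | ε.
For Atom: α = {r}, β = {q}. Rewrite as Atom → β Atom1 and Atom1 → α Atom1 | ε.

Expr → r Expr1 | r q Expr1 | r Atom Expr1; Atom → q Atom1; Expr1 → r r Expr1 | ε; Atom1 → r Atom1 | ε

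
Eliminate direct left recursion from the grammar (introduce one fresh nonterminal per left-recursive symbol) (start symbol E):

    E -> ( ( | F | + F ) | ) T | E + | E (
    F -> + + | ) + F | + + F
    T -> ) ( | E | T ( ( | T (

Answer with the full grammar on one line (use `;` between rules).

E -> ( ( E' | F E' | + F ) E' | ) T E'; F -> + + | ) + F | + + F; T -> ) ( T' | E T'; E' -> + E' | ( E' | ε; T' -> ( ( T' | ( T' | ε

Directly left-recursive nonterminals: E, T.
For E: α = {+, (}, β = {( (, F, + F ), ) T}. Rewrite as E → β E' and E' → α E' | ε.
For T: α = {( (, (}, β = {) (, E}. Rewrite as T → β T' and T' → α T' | ε.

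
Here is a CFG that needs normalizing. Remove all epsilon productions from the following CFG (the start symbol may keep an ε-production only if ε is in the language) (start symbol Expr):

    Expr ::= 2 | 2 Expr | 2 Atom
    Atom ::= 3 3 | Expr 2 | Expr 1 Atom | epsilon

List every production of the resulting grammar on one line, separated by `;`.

Expr ::= 2 | 2 Expr | 2 Atom; Atom ::= 3 3 | Expr 2 | Expr 1 Atom | Expr 1

The nullable symbols are {Atom}.
ε ∉ L(G), so no ε-production is kept.
For each production, add variants omitting each subset of nullable occurrences: Atom → Expr 1 Atom gives Expr 1 Atom | Expr 1.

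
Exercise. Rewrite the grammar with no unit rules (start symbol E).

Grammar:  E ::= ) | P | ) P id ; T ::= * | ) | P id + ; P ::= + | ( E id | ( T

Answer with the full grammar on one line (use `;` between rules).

E ::= ) | ) P id | + | ( E id | ( T; T ::= * | ) | P id +; P ::= + | ( E id | ( T

Unit pairs: E ⇒* {P}.
Replace each nonterminal's rules with the union of the non-unit rules of every nonterminal it unit-derives.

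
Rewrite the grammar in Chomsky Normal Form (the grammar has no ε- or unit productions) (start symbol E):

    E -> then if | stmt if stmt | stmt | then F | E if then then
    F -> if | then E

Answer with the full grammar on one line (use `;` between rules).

E -> X1 X2 | X3 Y1 | stmt | X1 F | E Y2; F -> if | X1 E; X1 -> then; X2 -> if; X3 -> stmt; Y1 -> X2 X3; Y2 -> X2 Y3; Y3 -> X1 X1

Introduce a nonterminal for each terminal appearing in a rule of length ≥ 2: X1 → then, X2 → if, X3 → stmt.
Binarize each right-hand side of length ≥ 3 by chaining fresh nonterminals (Y1, Y2, …): affected rules were E → X3 X2 X3; E → E X2 X1 X1.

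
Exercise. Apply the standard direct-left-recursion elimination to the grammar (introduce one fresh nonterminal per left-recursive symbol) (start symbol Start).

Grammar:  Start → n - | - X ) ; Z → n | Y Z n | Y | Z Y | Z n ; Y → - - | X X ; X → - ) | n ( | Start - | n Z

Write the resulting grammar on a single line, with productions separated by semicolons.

Start → n - | - X ); Z → n Z1 | Y Z n Z1 | Y Z1; Y → - - | X X; X → - ) | n ( | Start - | n Z; Z1 → Y Z1 | n Z1 | ε

Directly left-recursive nonterminal: Z.
For Z: α = {Y, n}, β = {n, Y Z n, Y}. Rewrite as Z → β Z1 and Z1 → α Z1 | ε.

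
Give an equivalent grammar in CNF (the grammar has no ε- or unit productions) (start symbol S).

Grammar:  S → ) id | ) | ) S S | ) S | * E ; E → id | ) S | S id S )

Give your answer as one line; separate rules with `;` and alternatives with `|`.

Introduce a nonterminal for each terminal appearing in a rule of length ≥ 2: X1 → ), X2 → id, X3 → *.
Binarize each right-hand side of length ≥ 3 by chaining fresh nonterminals (Y1, Y2, …): affected rules were S → X1 S S; E → S X2 S X1.

S → X1 X2 | ) | X1 Y1 | X1 S | X3 E; E → id | X1 S | S Y2; X1 → ); X2 → id; X3 → *; Y1 → S S; Y2 → X2 Y3; Y3 → S X1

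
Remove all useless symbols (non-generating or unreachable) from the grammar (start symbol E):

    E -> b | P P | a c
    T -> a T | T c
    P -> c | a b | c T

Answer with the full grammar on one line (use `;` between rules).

E -> b | P P | a c; P -> c | a b

Generating nonterminals: {E, P}.
Reachable from E after that: {E, P}.
Removed useless symbols: {T} and every production mentioning them.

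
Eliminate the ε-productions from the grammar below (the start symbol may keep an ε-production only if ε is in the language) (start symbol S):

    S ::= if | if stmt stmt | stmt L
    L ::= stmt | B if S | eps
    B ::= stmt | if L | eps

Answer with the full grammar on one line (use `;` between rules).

S ::= if | if stmt stmt | stmt L | stmt; L ::= stmt | B if S | if S; B ::= stmt | if L | if

Nullable nonterminals: {B, L}.
ε ∉ L(G), so no ε-production is kept.
Expand every rule over subsets of its nullable positions: S → stmt L gives stmt L | stmt. L → B if S gives B if S | if S. B → if L gives if L | if.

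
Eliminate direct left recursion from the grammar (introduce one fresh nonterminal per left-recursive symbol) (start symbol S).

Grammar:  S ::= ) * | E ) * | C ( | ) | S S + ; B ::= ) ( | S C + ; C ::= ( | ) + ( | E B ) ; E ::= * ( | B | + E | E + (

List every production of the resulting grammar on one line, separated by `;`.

Left recursion appears on S, E.
For S: α = {S +}, β = {) *, E ) *, C (, )}. Rewrite as S → β S' and S' → α S' | ε.
For E: α = {+ (}, β = {* (, B, + E}. Rewrite as E → β E' and E' → α E' | ε.

S ::= ) * S' | E ) * S' | C ( S' | ) S'; B ::= ) ( | S C +; C ::= ( | ) + ( | E B ); E ::= * ( E' | B E' | + E E'; S' ::= S + S' | ε; E' ::= + ( E' | ε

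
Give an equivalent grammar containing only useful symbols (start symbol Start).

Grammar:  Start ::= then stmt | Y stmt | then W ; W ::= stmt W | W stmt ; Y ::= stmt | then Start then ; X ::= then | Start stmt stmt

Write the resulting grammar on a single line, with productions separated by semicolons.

Generating nonterminals: {Start, X, Y}.
Reachable from Start after that: {Start, Y}.
Removed useless symbols: {W, X} and every production mentioning them.

Start ::= then stmt | Y stmt; Y ::= stmt | then Start then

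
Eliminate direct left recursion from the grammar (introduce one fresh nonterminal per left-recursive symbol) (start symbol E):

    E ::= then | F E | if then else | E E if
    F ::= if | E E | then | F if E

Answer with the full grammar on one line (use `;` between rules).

Left recursion appears on E, F.
For E: α = {E if}, β = {then, F E, if then else}. Rewrite as E → β E' and E' → α E' | ε.
For F: α = {if E}, β = {if, E E, then}. Rewrite as F → β F' and F' → α F' | ε.

E ::= then E' | F E E' | if then else E'; F ::= if F' | E E F' | then F'; E' ::= E if E' | ε; F' ::= if E F' | ε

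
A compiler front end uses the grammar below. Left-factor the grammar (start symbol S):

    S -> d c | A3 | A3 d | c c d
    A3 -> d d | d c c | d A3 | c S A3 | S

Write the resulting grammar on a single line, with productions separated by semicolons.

S -> d c | c c d | A3 S'; A3 -> c S A3 | S | d A3'; S' -> ε | d; A3' -> d | c c | A3

S has alternatives sharing prefix 'A3': factor to S → A3 S' with S' → ε | d.
A3 has alternatives sharing prefix 'd': factor to A3 → d A3' with A3' → d | c c | A3.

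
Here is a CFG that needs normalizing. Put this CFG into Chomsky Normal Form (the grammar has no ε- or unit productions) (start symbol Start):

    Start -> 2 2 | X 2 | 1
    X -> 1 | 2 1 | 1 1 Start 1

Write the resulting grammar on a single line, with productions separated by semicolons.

Start -> X1 X1 | X X1 | 1; X -> 1 | X1 X2 | X2 Y1; X1 -> 2; X2 -> 1; Y1 -> X2 Y2; Y2 -> Start X2

Introduce a nonterminal for each terminal appearing in a rule of length ≥ 2: X1 → 2, X2 → 1.
Binarize each right-hand side of length ≥ 3 by chaining fresh nonterminals (Y1, Y2, …): affected rules were X → X2 X2 Start X2.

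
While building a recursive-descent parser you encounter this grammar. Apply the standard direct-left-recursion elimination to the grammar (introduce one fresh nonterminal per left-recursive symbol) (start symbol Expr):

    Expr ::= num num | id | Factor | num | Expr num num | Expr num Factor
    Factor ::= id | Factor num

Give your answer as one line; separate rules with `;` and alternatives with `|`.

Left recursion appears on Expr, Factor.
For Expr: α = {num num, num Factor}, β = {num num, id, Factor, num}. Rewrite as Expr → β Expr1 and Expr1 → α Expr1 | ε.
For Factor: α = {num}, β = {id}. Rewrite as Factor → β Factor1 and Factor1 → α Factor1 | ε.

Expr ::= num num Expr1 | id Expr1 | Factor Expr1 | num Expr1; Factor ::= id Factor1; Expr1 ::= num num Expr1 | num Factor Expr1 | eps; Factor1 ::= num Factor1 | eps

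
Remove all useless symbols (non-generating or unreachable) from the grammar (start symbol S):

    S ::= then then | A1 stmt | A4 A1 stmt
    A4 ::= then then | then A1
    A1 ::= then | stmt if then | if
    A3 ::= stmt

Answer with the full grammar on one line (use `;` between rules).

Generating nonterminals: {A1, A3, A4, S}.
Reachable from S after that: {A1, A4, S}.
Removed useless symbols: {A3} and every production mentioning them.

S ::= then then | A1 stmt | A4 A1 stmt; A4 ::= then then | then A1; A1 ::= then | stmt if then | if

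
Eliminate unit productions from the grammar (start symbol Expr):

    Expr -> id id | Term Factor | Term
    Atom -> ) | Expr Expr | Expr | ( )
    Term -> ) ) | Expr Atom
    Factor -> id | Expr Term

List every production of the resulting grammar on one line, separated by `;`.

Expr -> ) ) | Expr Atom | id id | Term Factor; Atom -> ) ) | Expr Atom | ) | Expr Expr | ( ) | id id | Term Factor; Term -> ) ) | Expr Atom; Factor -> id | Expr Term

Unit pairs: Atom ⇒* {Expr, Term}; Expr ⇒* {Term}.
For each unit pair (A, B), copy every non-unit production of B to A, then drop all unit productions.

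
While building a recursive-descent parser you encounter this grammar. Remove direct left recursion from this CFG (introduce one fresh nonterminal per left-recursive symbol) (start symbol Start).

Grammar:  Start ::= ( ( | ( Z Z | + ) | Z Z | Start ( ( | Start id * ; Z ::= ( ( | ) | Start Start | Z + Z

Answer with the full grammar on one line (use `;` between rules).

Start, Z are directly left-recursive.
For Start: α = {( (, id *}, β = {( (, ( Z Z, + ), Z Z}. Rewrite as Start → β Start1 and Start1 → α Start1 | ε.
For Z: α = {+ Z}, β = {( (, ), Start Start}. Rewrite as Z → β Z1 and Z1 → α Z1 | ε.

Start ::= ( ( Start1 | ( Z Z Start1 | + ) Start1 | Z Z Start1; Z ::= ( ( Z1 | ) Z1 | Start Start Z1; Start1 ::= ( ( Start1 | id * Start1 | ε; Z1 ::= + Z Z1 | ε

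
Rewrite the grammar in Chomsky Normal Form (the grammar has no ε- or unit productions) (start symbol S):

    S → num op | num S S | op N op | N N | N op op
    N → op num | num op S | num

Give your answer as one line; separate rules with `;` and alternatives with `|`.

Introduce a nonterminal for each terminal appearing in a rule of length ≥ 2: X1 → num, X2 → op.
Binarize each right-hand side of length ≥ 3 by chaining fresh nonterminals (Y1, Y2, …): affected rules were S → X1 S S; S → X2 N X2; S → N X2 X2; N → X1 X2 S.

S → X1 X2 | X1 Y1 | X2 Y2 | N N | N Y3; N → X2 X1 | X1 Y4 | num; X1 → num; X2 → op; Y1 → S S; Y2 → N X2; Y3 → X2 X2; Y4 → X2 S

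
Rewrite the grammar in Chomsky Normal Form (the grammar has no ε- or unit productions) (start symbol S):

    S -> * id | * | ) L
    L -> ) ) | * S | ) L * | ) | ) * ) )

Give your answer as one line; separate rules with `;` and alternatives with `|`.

S -> X1 X2 | * | X3 L; L -> X3 X3 | X1 S | X3 Y1 | ) | X3 Y2; X1 -> *; X2 -> id; X3 -> ); Y1 -> L X1; Y2 -> X1 Y3; Y3 -> X3 X3

Introduce a nonterminal for each terminal appearing in a rule of length ≥ 2: X1 → *, X2 → id, X3 → ).
Binarize each right-hand side of length ≥ 3 by chaining fresh nonterminals (Y1, Y2, …): affected rules were L → X3 L X1; L → X3 X1 X3 X3.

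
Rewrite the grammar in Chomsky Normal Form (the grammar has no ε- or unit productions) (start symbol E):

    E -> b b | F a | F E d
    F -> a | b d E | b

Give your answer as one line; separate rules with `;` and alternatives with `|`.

Introduce a nonterminal for each terminal appearing in a rule of length ≥ 2: X1 → b, X2 → a, X3 → d.
Binarize each right-hand side of length ≥ 3 by chaining fresh nonterminals (Y1, Y2, …): affected rules were E → F E X3; F → X1 X3 E.

E -> X1 X1 | F X2 | F Y1; F -> a | X1 Y2 | b; X1 -> b; X2 -> a; X3 -> d; Y1 -> E X3; Y2 -> X3 E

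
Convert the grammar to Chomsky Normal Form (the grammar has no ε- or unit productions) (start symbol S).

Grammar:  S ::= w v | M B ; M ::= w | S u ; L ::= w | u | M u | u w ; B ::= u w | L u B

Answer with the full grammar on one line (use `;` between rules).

Introduce a nonterminal for each terminal appearing in a rule of length ≥ 2: X1 → w, X2 → v, X3 → u.
Binarize each right-hand side of length ≥ 3 by chaining fresh nonterminals (Y1, Y2, …): affected rules were B → L X3 B.

S ::= X1 X2 | M B; M ::= w | S X3; L ::= w | u | M X3 | X3 X1; B ::= X3 X1 | L Y1; X1 ::= w; X2 ::= v; X3 ::= u; Y1 ::= X3 B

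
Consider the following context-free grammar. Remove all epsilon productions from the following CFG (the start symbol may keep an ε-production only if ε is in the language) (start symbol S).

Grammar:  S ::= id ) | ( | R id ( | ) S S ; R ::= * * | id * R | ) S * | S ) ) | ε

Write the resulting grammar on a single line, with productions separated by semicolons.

S ::= id ) | ( | R id ( | id ( | ) S S; R ::= * * | id * R | id * | ) S * | S ) )

Nullable set = {R}.
ε ∉ L(G), so no ε-production is kept.
For each production, add variants omitting each subset of nullable occurrences: S → R id ( gives R id ( | id (. R → id * R gives id * R | id *.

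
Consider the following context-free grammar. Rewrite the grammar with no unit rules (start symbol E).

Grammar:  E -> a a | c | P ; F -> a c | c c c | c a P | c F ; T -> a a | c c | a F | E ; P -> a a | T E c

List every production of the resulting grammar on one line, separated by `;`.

E -> a a | c | T E c; F -> a c | c c c | c a P | c F; T -> a a | c | T E c | c c | a F; P -> a a | T E c

Unit pairs: E ⇒* {P}; T ⇒* {E, P}.
For every A with A ⇒* B via unit rules, add B's non-unit alternatives to A; then delete every rule of the form X → Y.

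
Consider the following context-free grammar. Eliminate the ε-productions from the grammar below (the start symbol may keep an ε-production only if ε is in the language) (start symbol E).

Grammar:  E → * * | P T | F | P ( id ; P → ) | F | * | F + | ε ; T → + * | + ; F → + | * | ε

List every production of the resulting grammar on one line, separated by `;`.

E → * * | P T | T | F | P ( id | ( id | ε; P → ) | F | * | F + | +; T → + * | +; F → + | *

Nullable nonterminals: {E, F, P}.
ε ∈ L(G) since E is nullable, so keep E → ε.
Expand every rule over subsets of its nullable positions: E → P T gives P T | T. E → P ( id gives P ( id | ( id. P → F + gives F + | +.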